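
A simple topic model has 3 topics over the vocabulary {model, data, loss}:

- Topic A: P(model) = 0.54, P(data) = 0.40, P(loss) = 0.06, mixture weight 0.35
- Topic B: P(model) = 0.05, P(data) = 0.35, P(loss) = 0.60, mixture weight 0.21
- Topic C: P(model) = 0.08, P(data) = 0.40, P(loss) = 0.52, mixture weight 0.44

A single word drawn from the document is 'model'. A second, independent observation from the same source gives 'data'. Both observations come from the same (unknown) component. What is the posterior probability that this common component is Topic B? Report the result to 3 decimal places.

0.039

By Bayes' theorem, P(k | x) = π_k f_k(x) / Σ_j π_j f_j(x).
Since both observations come from the same component, the likelihood for component k is f_k(x₁)·f_k(x₂).
  f_A = [0.54] × [0.4] = 0.216
  f_B = [0.05] × [0.35] = 0.0175
  f_C = [0.08] × [0.4] = 0.032
Unnormalised posteriors:
  π_A·f_A = 0.35 × 0.216 = 0.0756
  π_B·f_B = 0.21 × 0.0175 = 0.003675
  π_C·f_C = 0.44 × 0.032 = 0.01408
Marginal: 0.0756 + 0.003675 + 0.01408 = 0.093355
So the posterior for Topic B is 0.003675 / 0.093355 ≈ 0.039.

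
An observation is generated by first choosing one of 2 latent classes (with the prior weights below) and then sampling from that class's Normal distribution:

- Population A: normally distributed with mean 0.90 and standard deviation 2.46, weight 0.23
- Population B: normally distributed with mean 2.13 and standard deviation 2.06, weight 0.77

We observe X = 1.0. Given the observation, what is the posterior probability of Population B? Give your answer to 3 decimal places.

By Bayes' theorem, P(k | x) = π_k f_k(x) / Σ_j π_j f_j(x).
Component likelihoods at x = 1.0:
  f_A = (1/(2.46·√(2π)))·exp(−(1.0−0.90)²/(2·2.46²)) = 0.162172·exp(-0.00083) = 0.162038
  f_B = (1/(2.06·√(2π)))·exp(−(1.0−2.13)²/(2·2.06²)) = 0.193661·exp(-0.15045) = 0.166611
Weight by the priors:
  π_A·f_A = 0.23 × 0.162038 = 0.0372687
  π_B·f_B = 0.77 × 0.166611 = 0.12829
Marginal: 0.0372687 + 0.12829 = 0.165559
P(Population B | x) ≈ 0.775

0.775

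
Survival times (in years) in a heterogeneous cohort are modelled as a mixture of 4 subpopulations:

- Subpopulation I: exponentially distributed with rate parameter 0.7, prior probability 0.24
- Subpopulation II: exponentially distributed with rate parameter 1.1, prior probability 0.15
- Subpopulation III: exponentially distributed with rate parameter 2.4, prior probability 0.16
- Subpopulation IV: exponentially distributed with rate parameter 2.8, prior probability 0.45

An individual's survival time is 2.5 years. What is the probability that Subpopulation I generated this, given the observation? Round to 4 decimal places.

0.6977

Posterior ∝ prior × likelihood, so P(k | x) ∝ π_k f_k(x); normalise over all components.
Exponential densities:
  p_I = 0.121642
  p_II = 0.0703206
  p_III = 0.00594901
  p_IV = 0.00255327
Multiply by the mixture weights:
  π_I·p_I = 0.24 × 0.121642 = 0.029194
  π_II·p_II = 0.15 × 0.0703206 = 0.0105481
  π_III·p_III = 0.16 × 0.00594901 = 0.000951841
  π_IV·p_IV = 0.45 × 0.00255327 = 0.00114897
Evidence: 0.029194 + 0.0105481 + 0.000951841 + 0.00114897 = 0.0418429
P(Subpopulation I | 2.5 years) = 0.029194 / 0.0418429 ≈ 0.6977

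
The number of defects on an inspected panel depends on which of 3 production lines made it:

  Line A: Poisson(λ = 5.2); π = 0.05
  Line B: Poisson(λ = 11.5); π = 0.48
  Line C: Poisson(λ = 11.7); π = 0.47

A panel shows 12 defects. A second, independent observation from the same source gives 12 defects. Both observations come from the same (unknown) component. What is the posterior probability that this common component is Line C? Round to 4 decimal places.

Apply Bayes' rule: the posterior for each component is proportional to its prior times its likelihood at x.
Since both observations come from the same component, the likelihood for component k is f_k(x₁)·f_k(x₂).
  p_A = [0.00450165] × [0.00450165] = 2.02649e-05
  p_B = [0.113149] × [0.113149] = 0.0128027
  p_C = [0.113933] × [0.113933] = 0.0129806
Prior × likelihood for each component:
  w_A·p_A = 0.05 × 2.02649e-05 = 1.01324e-06
  w_B·p_B = 0.48 × 0.0128027 = 0.00614529
  w_C·p_C = 0.47 × 0.0129806 = 0.0061009
Sum: 1.01324e-06 + 0.00614529 + 0.0061009 = 0.0122472
So the posterior for Line C is 0.0061009 / 0.0122472 ≈ 0.4981.

0.4981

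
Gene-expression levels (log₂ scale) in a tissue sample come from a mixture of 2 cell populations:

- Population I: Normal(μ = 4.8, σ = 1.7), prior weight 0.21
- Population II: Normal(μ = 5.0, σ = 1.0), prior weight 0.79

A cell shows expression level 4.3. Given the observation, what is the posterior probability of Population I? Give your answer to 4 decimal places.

Apply Bayes' rule: the posterior for each component is proportional to its prior times its likelihood at x.
Evaluate each component's likelihood at the observed value:
  f_I = (1/(1.7·√(2π)))·exp(−(4.3−4.8)²/(2·1.7²)) = 0.234672·exp(-0.04325) = 0.224738
  f_II = (1/(1.0·√(2π)))·exp(−(4.3−5.0)²/(2·1.0²)) = 0.398942·exp(-0.24500) = 0.312254
Weight by the priors:
  w_I·f_I = 0.21 × 0.224738 = 0.047195
  w_II·f_II = 0.79 × 0.312254 = 0.246681
Evidence: 0.047195 + 0.246681 = 0.293876
P(Population I | x) = 0.047195 / 0.293876 ≈ 0.1606

0.1606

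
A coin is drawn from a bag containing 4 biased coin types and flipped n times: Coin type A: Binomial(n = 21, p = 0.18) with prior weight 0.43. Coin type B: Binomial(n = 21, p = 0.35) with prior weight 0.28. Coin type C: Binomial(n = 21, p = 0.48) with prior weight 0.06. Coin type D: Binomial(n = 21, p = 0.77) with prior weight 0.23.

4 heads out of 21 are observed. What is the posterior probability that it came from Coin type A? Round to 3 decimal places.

0.846

P(component k | x) = π_k·f_k(x) / marginal(x), where marginal(x) = Σ_j π_j·f_j(x).
Binomial probabilities:
  p_A = 0.215273
  p_B = 0.0592739
  p_C = 0.00472156
  p_D = 2.96757e-08
Multiply by the mixture weights:
  π_A·p_A = 0.43 × 0.215273 = 0.0925674
  π_B·p_B = 0.28 × 0.0592739 = 0.0165967
  π_C·p_C = 0.06 × 0.00472156 = 0.000283294
  π_D·p_D = 0.23 × 2.96757e-08 = 6.8254e-09
Normaliser: 0.0925674 + 0.0165967 + 0.000283294 + 6.8254e-09 = 0.109447
P(Coin type A | 4 heads out of 21) = 0.0925674 / 0.109447 ≈ 0.846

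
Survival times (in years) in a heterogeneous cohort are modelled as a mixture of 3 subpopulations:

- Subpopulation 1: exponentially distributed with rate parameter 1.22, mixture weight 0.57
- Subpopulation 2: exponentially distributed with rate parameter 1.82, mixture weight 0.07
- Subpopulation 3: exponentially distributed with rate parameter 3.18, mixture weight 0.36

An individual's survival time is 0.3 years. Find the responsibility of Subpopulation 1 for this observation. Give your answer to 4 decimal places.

By Bayes' theorem, P(k | x) = w_k f_k(x) / Σ_j w_j f_j(x).
Component likelihoods at x = 0.3 years:
  L_1 = 1.22·e^(−1.22·0.3) = 1.22·e^(−0.3660) = 0.846073
  L_2 = 1.82·e^(−1.82·0.3) = 1.82·e^(−0.5460) = 1.05426
  L_3 = 3.18·e^(−3.18·0.3) = 3.18·e^(−0.9540) = 1.22493
Multiply by the mixture weights:
  w_1·L_1 = 0.57 × 0.846073 = 0.482262
  w_2·L_2 = 0.07 × 1.05426 = 0.073798
  w_3·L_3 = 0.36 × 1.22493 = 0.440974
Marginal: 0.482262 + 0.073798 + 0.440974 = 0.997034
P(Subpopulation 1 | data) = 0.482262 / 0.997034 ≈ 0.4837

0.4837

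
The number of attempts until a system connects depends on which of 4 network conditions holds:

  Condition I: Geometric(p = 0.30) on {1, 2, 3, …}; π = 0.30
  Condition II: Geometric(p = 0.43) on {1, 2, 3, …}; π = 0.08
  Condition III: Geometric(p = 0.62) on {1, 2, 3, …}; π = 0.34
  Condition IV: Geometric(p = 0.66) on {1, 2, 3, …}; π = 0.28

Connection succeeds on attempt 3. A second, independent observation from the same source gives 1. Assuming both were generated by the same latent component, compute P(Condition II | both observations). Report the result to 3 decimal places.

The responsibility of component k is w_k f_k(x) divided by Σ_j w_j f_j(x).
Since both observations come from the same component, the likelihood for component k is f_k(x₁)·f_k(x₂).
  L_I = [0.147] × [0.3] = 0.0441
  L_II = [0.139707] × [0.43] = 0.060074
  L_III = [0.089528] × [0.62] = 0.0555074
  L_IV = [0.076296] × [0.66] = 0.0503554
Multiply by the mixture weights:
  w_I·L_I = 0.30 × 0.0441 = 0.01323
  w_II·L_II = 0.08 × 0.060074 = 0.00480592
  w_III·L_III = 0.34 × 0.0555074 = 0.0188725
  w_IV·L_IV = 0.28 × 0.0503554 = 0.0140995
Evidence: 0.01323 + 0.00480592 + 0.0188725 + 0.0140995 = 0.0510079
Responsibility of Condition II: 0.00480592 / 0.0510079 ≈ 0.094

0.094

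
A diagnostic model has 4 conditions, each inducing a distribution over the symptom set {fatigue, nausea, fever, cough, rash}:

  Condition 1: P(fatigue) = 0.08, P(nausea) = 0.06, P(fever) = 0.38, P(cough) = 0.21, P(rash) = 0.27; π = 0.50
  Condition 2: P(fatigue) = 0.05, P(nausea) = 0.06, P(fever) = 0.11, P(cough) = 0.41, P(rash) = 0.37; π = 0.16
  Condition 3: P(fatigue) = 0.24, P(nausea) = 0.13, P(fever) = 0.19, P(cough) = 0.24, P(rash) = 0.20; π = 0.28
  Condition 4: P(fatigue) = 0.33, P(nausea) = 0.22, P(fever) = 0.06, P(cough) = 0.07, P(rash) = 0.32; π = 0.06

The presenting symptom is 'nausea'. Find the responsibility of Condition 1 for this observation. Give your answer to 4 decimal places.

0.3363

Posterior ∝ prior × likelihood, so P(k | x) ∝ w_k f_k(x); normalise over all components.
Component likelihoods at x = 'nausea':
  L_1 = P(nausea | comp) = 0.06
  L_2 = P(nausea | comp) = 0.06
  L_3 = P(nausea | comp) = 0.13
  L_4 = P(nausea | comp) = 0.22
Prior × likelihood for each component:
  w_1·L_1 = 0.50 × 0.06 = 0.03
  w_2·L_2 = 0.16 × 0.06 = 0.0096
  w_3·L_3 = 0.28 × 0.13 = 0.0364
  w_4·L_4 = 0.06 × 0.22 = 0.0132
Marginal: 0.03 + 0.0096 + 0.0364 + 0.0132 = 0.0892
P(Condition 1 | 'nausea') ≈ 0.3363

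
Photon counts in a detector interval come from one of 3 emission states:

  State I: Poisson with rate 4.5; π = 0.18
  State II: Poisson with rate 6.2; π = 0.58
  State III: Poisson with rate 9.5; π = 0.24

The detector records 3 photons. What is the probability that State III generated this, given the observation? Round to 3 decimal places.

0.032

The responsibility of component k is π_k f_k(x) divided by Σ_j π_j f_j(x).
Component likelihoods at x = 3 photons:
  p_I = 0.168718
  p_II = 0.0806117
  p_III = 0.010696
Multiply by the mixture weights:
  π_I·p_I = 0.18 × 0.168718 = 0.0303692
  π_II·p_II = 0.58 × 0.0806117 = 0.0467548
  π_III·p_III = 0.24 × 0.010696 = 0.00256704
Sum: 0.0303692 + 0.0467548 + 0.00256704 = 0.079691
P(State III | the observation) ≈ 0.032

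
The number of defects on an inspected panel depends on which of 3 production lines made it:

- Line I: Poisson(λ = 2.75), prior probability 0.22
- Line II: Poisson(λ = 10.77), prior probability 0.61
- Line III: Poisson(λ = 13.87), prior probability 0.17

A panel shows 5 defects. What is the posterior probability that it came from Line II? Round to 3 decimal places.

The responsibility of component k is π_k f_k(x) divided by Σ_j π_j f_j(x).
Component likelihoods at x = 5 defects:
  L_I = 0.0837862
  L_II = 0.0253832
  L_III = 0.00405076
Multiply by the mixture weights:
  π_I·L_I = 0.22 × 0.0837862 = 0.018433
  π_II·L_II = 0.61 × 0.0253832 = 0.0154837
  π_III·L_III = 0.17 × 0.00405076 = 0.000688629
Denominator: 0.018433 + 0.0154837 + 0.000688629 = 0.0346053
Responsibility of Line II: 0.0154837 / 0.0346053 ≈ 0.447

0.447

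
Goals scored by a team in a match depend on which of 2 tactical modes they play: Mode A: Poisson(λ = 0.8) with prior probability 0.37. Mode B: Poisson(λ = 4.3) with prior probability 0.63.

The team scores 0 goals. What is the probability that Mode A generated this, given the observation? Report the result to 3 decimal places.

Apply Bayes' rule: the posterior for each component is proportional to its prior times its likelihood at x.
Poisson probabilities:
  L_A = e^(−0.8)·0.8^0/0! = 0.449329
  L_B = e^(−4.3)·4.3^0/0! = 0.0135686
Multiply by the mixture weights:
  π_A·L_A = 0.37 × 0.449329 = 0.166252
  π_B·L_B = 0.63 × 0.0135686 = 0.00854819
Evidence: 0.166252 + 0.00854819 = 0.1748
P(Mode A | x) ≈ 0.951

0.951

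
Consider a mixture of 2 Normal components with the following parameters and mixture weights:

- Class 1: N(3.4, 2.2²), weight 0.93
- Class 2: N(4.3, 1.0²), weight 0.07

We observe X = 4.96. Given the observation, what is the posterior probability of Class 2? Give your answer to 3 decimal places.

0.146

The responsibility of component k is P(Z=k) f_k(x) divided by Σ_j P(Z=j) f_j(x).
Component likelihoods at x = 4.96:
  p_1 = 0.141027
  p_2 = 0.320864
Prior × likelihood for each component:
  P(Z=1)·p_1 = 0.93 × 0.141027 = 0.131156
  P(Z=2)·p_2 = 0.07 × 0.320864 = 0.0224605
Evidence: 0.131156 + 0.0224605 = 0.153616
P(Class 2 | the observation) = 0.0224605 / 0.153616 ≈ 0.146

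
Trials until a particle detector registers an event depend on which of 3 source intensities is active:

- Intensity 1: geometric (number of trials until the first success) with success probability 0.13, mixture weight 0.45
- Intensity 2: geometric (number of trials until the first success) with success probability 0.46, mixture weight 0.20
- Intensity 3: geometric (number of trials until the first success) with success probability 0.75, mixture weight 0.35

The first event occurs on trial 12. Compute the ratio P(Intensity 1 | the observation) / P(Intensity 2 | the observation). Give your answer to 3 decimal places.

120.711

Only the two components matter; the odds are (π_i f_i(x)) / (π_j f_j(x)).
Component likelihoods at x = 12:
  p_1 = 0.0280967
  p_2 = 0.000523708
  p_3 = 1.78814e-07
Posterior odds = (π_1·p_1) / (π_2·p_2) = (0.45·0.0280967) / (0.20·0.000523708) = 0.0126435 / 0.000104742 ≈ 120.711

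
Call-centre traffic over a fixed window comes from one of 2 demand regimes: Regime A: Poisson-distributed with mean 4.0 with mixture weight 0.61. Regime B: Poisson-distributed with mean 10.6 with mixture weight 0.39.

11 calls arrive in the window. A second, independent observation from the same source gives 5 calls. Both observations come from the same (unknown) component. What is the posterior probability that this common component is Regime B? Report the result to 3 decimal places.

The responsibility of component k is π_k f_k(x) divided by Σ_j π_j f_j(x).
Since both observations come from the same component, the likelihood for component k is f_k(x₁)·f_k(x₂).
  f_A = [0.00192454] × [0.156293] = 0.000300793
  f_B = [0.118492] × [0.027786] = 0.00329241
Unnormalised posteriors:
  π_A·f_A = 0.61 × 0.000300793 = 0.000183483
  π_B·f_B = 0.39 × 0.00329241 = 0.00128404
Normaliser: 0.000183483 + 0.00128404 = 0.00146752
Responsibility of Regime B: 0.00128404 / 0.00146752 ≈ 0.875

0.875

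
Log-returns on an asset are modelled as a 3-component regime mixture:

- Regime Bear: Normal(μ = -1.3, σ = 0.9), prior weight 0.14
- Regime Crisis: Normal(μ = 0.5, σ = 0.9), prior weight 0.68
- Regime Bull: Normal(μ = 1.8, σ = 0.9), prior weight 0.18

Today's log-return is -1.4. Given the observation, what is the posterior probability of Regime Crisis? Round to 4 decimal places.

0.3443

Posterior ∝ prior × likelihood, so P(k | x) ∝ P(Z=k) f_k(x); normalise over all components.
Component likelihoods at x = -1.4:
  p_Bear = 0.440541
  p_Crisis = 0.0477406
  p_Bull = 0.000797072
Prior × likelihood for each component:
  P(Z=Bear)·p_Bear = 0.14 × 0.440541 = 0.0616758
  P(Z=Crisis)·p_Crisis = 0.68 × 0.0477406 = 0.0324636
  P(Z=Bull)·p_Bull = 0.18 × 0.000797072 = 0.000143473
Evidence: 0.0616758 + 0.0324636 + 0.000143473 = 0.0942829
P(Regime Crisis | the observation) = 0.0324636 / 0.0942829 ≈ 0.3443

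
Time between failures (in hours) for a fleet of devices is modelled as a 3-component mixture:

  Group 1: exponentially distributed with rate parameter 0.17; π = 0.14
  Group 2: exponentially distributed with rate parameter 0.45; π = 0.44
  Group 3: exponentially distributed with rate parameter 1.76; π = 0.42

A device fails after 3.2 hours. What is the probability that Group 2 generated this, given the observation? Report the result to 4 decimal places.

The responsibility of component k is π_k f_k(x) divided by Σ_j π_j f_j(x).
Component likelihoods at x = 3.2 hours:
  L_1 = 0.17·e^(−0.17·3.2) = 0.17·e^(−0.5440) = 0.0986717
  L_2 = 0.45·e^(−0.45·3.2) = 0.45·e^(−1.4400) = 0.106617
  L_3 = 1.76·e^(−1.76·3.2) = 1.76·e^(−5.6320) = 0.00630327
Unnormalised posteriors:
  π_1·L_1 = 0.14 × 0.0986717 = 0.013814
  π_2·L_2 = 0.44 × 0.106617 = 0.0469117
  π_3·L_3 = 0.42 × 0.00630327 = 0.00264737
Marginal: 0.013814 + 0.0469117 + 0.00264737 = 0.0633731
P(Group 2 | 3.2 hours) = 0.0469117 / 0.0633731 ≈ 0.7402

0.7402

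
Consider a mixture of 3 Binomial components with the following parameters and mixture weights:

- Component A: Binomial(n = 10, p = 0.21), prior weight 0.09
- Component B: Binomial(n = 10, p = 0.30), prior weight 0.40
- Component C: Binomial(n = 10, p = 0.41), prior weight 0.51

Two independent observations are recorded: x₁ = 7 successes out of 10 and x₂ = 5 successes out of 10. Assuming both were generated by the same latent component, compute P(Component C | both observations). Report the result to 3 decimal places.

By Bayes' theorem, P(k | x) = π_k f_k(x) / Σ_j π_j f_j(x).
Since both observations come from the same component, the likelihood for component k is f_k(x₁)·f_k(x₂).
  f_A = [C(10,7)·0.21^7·0.79^3 = 120·1.80109e-05·0.493039 = 0.00106561] × [0.0316689] = 3.37466e-05
  f_B = [C(10,7)·0.30^7·0.70^3 = 120·0.0002187·0.343 = 0.00900169] × [0.102919] = 0.000926448
  f_C = [C(10,7)·0.41^7·0.59^3 = 120·0.00194754·0.205379 = 0.0479981] × [0.208728] = 0.0100185
Multiply by the mixture weights:
  π_A·f_A = 0.09 × 3.37466e-05 = 3.03719e-06
  π_B·f_B = 0.40 × 0.000926448 = 0.000370579
  π_C·f_C = 0.51 × 0.0100185 = 0.00510945
Marginal: 3.03719e-06 + 0.000370579 + 0.00510945 = 0.00548307
P(Component C | x₁, x₂) = 0.00510945 / 0.00548307 ≈ 0.932

0.932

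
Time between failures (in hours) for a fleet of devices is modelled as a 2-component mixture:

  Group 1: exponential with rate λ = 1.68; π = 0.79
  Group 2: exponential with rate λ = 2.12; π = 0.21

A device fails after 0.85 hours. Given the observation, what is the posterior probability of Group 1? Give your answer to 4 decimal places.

Posterior ∝ prior × likelihood, so P(k | x) ∝ π_k f_k(x); normalise over all components.
Evaluate each component's likelihood at the observed value:
  p_1 = 0.402844
  p_2 = 0.349733
Prior × likelihood for each component:
  π_1·p_1 = 0.79 × 0.402844 = 0.318247
  π_2·p_2 = 0.21 × 0.349733 = 0.073444
Evidence: 0.318247 + 0.073444 = 0.391691
Responsibility of Group 1: 0.318247 / 0.391691 ≈ 0.8125

0.8125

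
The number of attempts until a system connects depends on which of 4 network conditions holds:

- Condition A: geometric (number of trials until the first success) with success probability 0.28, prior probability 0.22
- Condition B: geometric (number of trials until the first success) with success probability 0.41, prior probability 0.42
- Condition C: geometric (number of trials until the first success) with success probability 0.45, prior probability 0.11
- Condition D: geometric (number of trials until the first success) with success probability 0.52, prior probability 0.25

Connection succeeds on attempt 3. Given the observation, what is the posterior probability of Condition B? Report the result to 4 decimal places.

The responsibility of component k is π_k f_k(x) divided by Σ_j π_j f_j(x).
Geometric probabilities:
  L_A = 0.145152
  L_B = 0.142721
  L_C = 0.136125
  L_D = 0.119808
Prior × likelihood for each component:
  π_A·L_A = 0.22 × 0.145152 = 0.0319334
  π_B·L_B = 0.42 × 0.142721 = 0.0599428
  π_C·L_C = 0.11 × 0.136125 = 0.0149738
  π_D·L_D = 0.25 × 0.119808 = 0.029952
Evidence: 0.0319334 + 0.0599428 + 0.0149738 + 0.029952 = 0.136802
So the posterior for Condition B is 0.0599428 / 0.136802 ≈ 0.4382.

0.4382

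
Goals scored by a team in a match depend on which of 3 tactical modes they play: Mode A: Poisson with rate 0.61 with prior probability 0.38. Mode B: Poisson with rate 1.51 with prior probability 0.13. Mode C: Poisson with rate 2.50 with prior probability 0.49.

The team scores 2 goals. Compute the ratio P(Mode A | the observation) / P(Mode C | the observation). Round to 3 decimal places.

Only the two components matter; the odds are (w_i f_i(x)) / (w_j f_j(x)).
Evaluate each component's likelihood at the observed value:
  f_A = e^(−0.61)·0.61^2/2! = 0.10109
  f_B = e^(−1.51)·1.51^2/2! = 0.251848
  f_C = e^(−2.50)·2.50^2/2! = 0.256516
0.0384144 / 0.125693 ≈ 0.306

0.306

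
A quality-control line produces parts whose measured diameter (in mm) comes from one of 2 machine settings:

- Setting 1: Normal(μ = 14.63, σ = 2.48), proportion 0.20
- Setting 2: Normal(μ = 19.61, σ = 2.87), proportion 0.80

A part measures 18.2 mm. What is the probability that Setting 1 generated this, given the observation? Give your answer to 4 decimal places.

0.1038

P(component k | x) = P(Z=k)·f_k(x) / marginal(x), where marginal(x) = Σ_j P(Z=j)·f_j(x).
Normal densities:
  L_1 = 0.0570801
  L_2 = 0.123202
Multiply by the mixture weights:
  P(Z=1)·L_1 = 0.20 × 0.0570801 = 0.011416
  P(Z=2)·L_2 = 0.80 × 0.123202 = 0.0985613
Evidence: 0.011416 + 0.0985613 = 0.109977
Responsibility of Setting 1: 0.011416 / 0.109977 ≈ 0.1038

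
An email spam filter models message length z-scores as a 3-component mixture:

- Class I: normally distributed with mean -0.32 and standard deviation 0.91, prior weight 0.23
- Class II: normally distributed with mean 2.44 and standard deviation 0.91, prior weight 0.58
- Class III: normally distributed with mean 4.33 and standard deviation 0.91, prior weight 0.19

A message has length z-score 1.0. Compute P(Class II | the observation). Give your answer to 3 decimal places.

0.673

The responsibility of component k is π_k f_k(x) divided by Σ_j π_j f_j(x).
Evaluate each component's likelihood at the observed value:
  p_I = (1/(0.91·√(2π)))·exp(−(1.0−-0.32)²/(2·0.91²)) = 0.438398·exp(-1.05205) = 0.153098
  p_II = (1/(0.91·√(2π)))·exp(−(1.0−2.44)²/(2·0.91²)) = 0.438398·exp(-1.25202) = 0.125349
  p_III = (1/(0.91·√(2π)))·exp(−(1.0−4.33)²/(2·0.91²)) = 0.438398·exp(-6.69539) = 0.000542124
Prior × likelihood for each component:
  π_I·p_I = 0.23 × 0.153098 = 0.0352126
  π_II·p_II = 0.58 × 0.125349 = 0.0727026
  π_III·p_III = 0.19 × 0.000542124 = 0.000103004
Sum: 0.0352126 + 0.0727026 + 0.000103004 = 0.108018
P(Class II | data) ≈ 0.673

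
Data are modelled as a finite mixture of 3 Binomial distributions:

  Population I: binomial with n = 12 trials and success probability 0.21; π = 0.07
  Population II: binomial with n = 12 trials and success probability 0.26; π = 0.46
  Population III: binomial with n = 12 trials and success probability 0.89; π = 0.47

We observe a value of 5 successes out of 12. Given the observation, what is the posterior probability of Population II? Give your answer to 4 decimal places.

0.9230

Apply Bayes' rule: the posterior for each component is proportional to its prior times its likelihood at x.
Binomial probabilities:
  L_I = 0.0621171
  L_II = 0.114344
  L_III = 8.61835e-05
Unnormalised posteriors:
  π_I·L_I = 0.07 × 0.0621171 = 0.0043482
  π_II·L_II = 0.46 × 0.114344 = 0.0525983
  π_III·L_III = 0.47 × 8.61835e-05 = 4.05062e-05
Denominator: 0.0043482 + 0.0525983 + 4.05062e-05 = 0.056987
So the posterior for Population II is 0.0525983 / 0.056987 ≈ 0.9230.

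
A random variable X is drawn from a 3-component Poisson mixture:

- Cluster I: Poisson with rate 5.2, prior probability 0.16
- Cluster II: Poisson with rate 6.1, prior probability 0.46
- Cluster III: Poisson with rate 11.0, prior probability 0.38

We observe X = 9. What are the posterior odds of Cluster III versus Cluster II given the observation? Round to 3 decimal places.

1.240

Posterior odds = (π_i f_i(x)) / (π_j f_j(x)); the normalising sum cancels.
Evaluate each component's likelihood at the observed value:
  f_I = e^(−5.2)·5.2^9/9! = 0.0422606
  f_II = e^(−6.1)·6.1^9/9! = 0.0722785
  f_III = e^(−11.0)·11.0^9/9! = 0.108526
Odds = (0.38/0.46) × (0.108526/0.0722785) = 0.826087 × 1.50149 ≈ 1.240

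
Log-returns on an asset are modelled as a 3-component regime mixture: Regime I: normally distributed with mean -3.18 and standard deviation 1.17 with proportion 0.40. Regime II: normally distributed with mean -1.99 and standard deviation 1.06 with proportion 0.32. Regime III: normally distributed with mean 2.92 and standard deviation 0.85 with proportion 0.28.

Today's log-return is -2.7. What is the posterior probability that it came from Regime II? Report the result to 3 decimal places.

Apply Bayes' rule: the posterior for each component is proportional to its prior times its likelihood at x.
Evaluate each component's likelihood at the observed value:
  L_I = (1/(1.17·√(2π)))·exp(−(-2.7−-3.18)²/(2·1.17²)) = 0.340976·exp(-0.08416) = 0.313456
  L_II = (1/(1.06·√(2π)))·exp(−(-2.7−-1.99)²/(2·1.06²)) = 0.376361·exp(-0.22432) = 0.300733
  L_III = (1/(0.85·√(2π)))·exp(−(-2.7−2.92)²/(2·0.85²)) = 0.469344·exp(-21.85772) = 1.5094e-10
Weight by the priors:
  π_I·L_I = 0.40 × 0.313456 = 0.125382
  π_II·L_II = 0.32 × 0.300733 = 0.0962347
  π_III·L_III = 0.28 × 1.5094e-10 = 4.22633e-11
Denominator: 0.125382 + 0.0962347 + 4.22633e-11 = 0.221617
Responsibility of Regime II: 0.0962347 / 0.221617 ≈ 0.434

0.434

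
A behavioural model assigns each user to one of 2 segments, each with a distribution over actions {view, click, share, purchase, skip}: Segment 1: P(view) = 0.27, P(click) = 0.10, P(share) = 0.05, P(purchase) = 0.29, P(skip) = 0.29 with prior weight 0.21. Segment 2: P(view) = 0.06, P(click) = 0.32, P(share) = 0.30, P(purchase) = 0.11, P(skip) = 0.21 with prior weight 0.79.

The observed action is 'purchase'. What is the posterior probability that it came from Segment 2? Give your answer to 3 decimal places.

0.588

Apply Bayes' rule: the posterior for each component is proportional to its prior times its likelihood at x.
Evaluate each component's likelihood at the observed value:
  L_1 = P(purchase | comp) = 0.29
  L_2 = P(purchase | comp) = 0.11
Weight by the priors:
  π_1·L_1 = 0.21 × 0.29 = 0.0609
  π_2·L_2 = 0.79 × 0.11 = 0.0869
Normaliser: 0.0609 + 0.0869 = 0.1478
Responsibility of Segment 2: 0.0869 / 0.1478 ≈ 0.588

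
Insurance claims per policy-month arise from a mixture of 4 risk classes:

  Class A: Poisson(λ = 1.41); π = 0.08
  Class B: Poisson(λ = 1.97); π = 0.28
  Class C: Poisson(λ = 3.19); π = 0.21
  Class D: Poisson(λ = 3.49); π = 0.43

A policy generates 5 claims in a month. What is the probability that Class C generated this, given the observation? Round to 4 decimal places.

The responsibility of component k is π_k f_k(x) divided by Σ_j π_j f_j(x).
Evaluate each component's likelihood at the observed value:
  p_A = e^(−1.41)·1.41^5/5! = 0.0113386
  p_B = e^(−1.97)·1.97^5/5! = 0.0344818
  p_C = e^(−3.19)·3.19^5/5! = 0.113337
  p_D = e^(−3.49)·3.49^5/5! = 0.131601
Weight by the priors:
  π_A·p_A = 0.08 × 0.0113386 = 0.000907087
  π_B·p_B = 0.28 × 0.0344818 = 0.0096549
  π_C·p_C = 0.21 × 0.113337 = 0.0238008
  π_D·p_D = 0.43 × 0.131601 = 0.0565883
Marginal: 0.000907087 + 0.0096549 + 0.0238008 + 0.0565883 = 0.0909511
P(Class C | x) = 0.0238008 / 0.0909511 ≈ 0.2617

0.2617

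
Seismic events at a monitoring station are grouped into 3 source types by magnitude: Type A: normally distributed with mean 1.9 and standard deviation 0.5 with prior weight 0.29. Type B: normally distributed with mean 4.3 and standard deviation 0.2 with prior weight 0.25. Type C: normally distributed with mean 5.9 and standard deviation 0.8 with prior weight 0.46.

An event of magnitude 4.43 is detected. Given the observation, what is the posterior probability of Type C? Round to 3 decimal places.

The responsibility of component k is π_k f_k(x) divided by Σ_j π_j f_j(x).
Normal densities:
  f_A = (1/(0.5·√(2π)))·exp(−(4.43−1.9)²/(2·0.5²)) = 0.797885·exp(-12.80180) = 2.19882e-06
  f_B = (1/(0.2·√(2π)))·exp(−(4.43−4.3)²/(2·0.2²)) = 1.994711·exp(-0.21125) = 1.61486
  f_C = (1/(0.8·√(2π)))·exp(−(4.43−5.9)²/(2·0.8²)) = 0.498678·exp(-1.68820) = 0.0921813
Prior × likelihood for each component:
  π_A·f_A = 0.29 × 2.19882e-06 = 6.37657e-07
  π_B·f_B = 0.25 × 1.61486 = 0.403715
  π_C·f_C = 0.46 × 0.0921813 = 0.0424034
Denominator: 6.37657e-07 + 0.403715 + 0.0424034 = 0.446119
P(Type C | 4.43) = 0.0424034 / 0.446119 ≈ 0.095

0.095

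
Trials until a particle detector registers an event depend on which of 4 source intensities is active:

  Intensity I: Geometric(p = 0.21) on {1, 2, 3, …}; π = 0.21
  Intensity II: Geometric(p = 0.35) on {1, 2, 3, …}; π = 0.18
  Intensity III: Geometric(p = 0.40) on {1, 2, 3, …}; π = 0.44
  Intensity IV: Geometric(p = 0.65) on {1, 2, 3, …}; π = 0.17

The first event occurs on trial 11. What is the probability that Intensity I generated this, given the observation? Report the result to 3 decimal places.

0.686

P(component k | x) = π_k·f_k(x) / marginal(x), where marginal(x) = Σ_j π_j·f_j(x).
Component likelihoods at x = 11:
  L_I = 0.21·(1−0.21)^10 = 0.21·0.0946828 = 0.0198834
  L_II = 0.35·(1−0.35)^10 = 0.35·0.0134627 = 0.00471196
  L_III = 0.40·(1−0.40)^10 = 0.40·0.00604662 = 0.00241865
  L_IV = 0.65·(1−0.65)^10 = 0.65·2.75855e-05 = 1.79306e-05
Weight by the priors:
  π_I·L_I = 0.21 × 0.0198834 = 0.00417551
  π_II·L_II = 0.18 × 0.00471196 = 0.000848153
  π_III·L_III = 0.44 × 0.00241865 = 0.0010642
  π_IV·L_IV = 0.17 × 1.79306e-05 = 3.04819e-06
Evidence: 0.00417551 + 0.000848153 + 0.0010642 + 3.04819e-06 = 0.00609092
P(Intensity I | the observation) = 0.00417551 / 0.00609092 ≈ 0.686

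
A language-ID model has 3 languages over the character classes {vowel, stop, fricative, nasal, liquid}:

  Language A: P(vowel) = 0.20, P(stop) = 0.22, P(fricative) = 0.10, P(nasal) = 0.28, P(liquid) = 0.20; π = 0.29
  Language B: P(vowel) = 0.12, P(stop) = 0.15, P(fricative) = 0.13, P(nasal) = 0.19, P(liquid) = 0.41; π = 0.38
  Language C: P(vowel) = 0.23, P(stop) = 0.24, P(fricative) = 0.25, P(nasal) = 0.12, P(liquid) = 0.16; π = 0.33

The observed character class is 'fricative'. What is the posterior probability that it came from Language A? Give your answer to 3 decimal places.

0.180

By Bayes' theorem, P(k | x) = π_k f_k(x) / Σ_j π_j f_j(x).
Categorical probabilities:
  f_A = 0.1
  f_B = 0.13
  f_C = 0.25
Unnormalised posteriors:
  π_A·f_A = 0.29 × 0.1 = 0.029
  π_B·f_B = 0.38 × 0.13 = 0.0494
  π_C·f_C = 0.33 × 0.25 = 0.0825
Evidence: 0.029 + 0.0494 + 0.0825 = 0.1609
P(Language A | x) = 0.029 / 0.1609 ≈ 0.180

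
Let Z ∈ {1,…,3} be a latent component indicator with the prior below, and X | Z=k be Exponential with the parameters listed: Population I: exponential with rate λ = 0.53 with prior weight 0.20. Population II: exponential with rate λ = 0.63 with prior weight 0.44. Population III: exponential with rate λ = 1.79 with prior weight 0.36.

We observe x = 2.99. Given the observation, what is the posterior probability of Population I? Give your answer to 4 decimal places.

P(component k | x) = w_k·f_k(x) / marginal(x), where marginal(x) = Σ_j w_j·f_j(x).
Component likelihoods at x = 2.99:
  L_I = 0.108655
  L_II = 0.0957767
  L_III = 0.00848136
Weight by the priors:
  w_I·L_I = 0.20 × 0.108655 = 0.021731
  w_II·L_II = 0.44 × 0.0957767 = 0.0421418
  w_III·L_III = 0.36 × 0.00848136 = 0.00305329
Denominator: 0.021731 + 0.0421418 + 0.00305329 = 0.066926
So the posterior for Population I is 0.021731 / 0.066926 ≈ 0.3247.

0.3247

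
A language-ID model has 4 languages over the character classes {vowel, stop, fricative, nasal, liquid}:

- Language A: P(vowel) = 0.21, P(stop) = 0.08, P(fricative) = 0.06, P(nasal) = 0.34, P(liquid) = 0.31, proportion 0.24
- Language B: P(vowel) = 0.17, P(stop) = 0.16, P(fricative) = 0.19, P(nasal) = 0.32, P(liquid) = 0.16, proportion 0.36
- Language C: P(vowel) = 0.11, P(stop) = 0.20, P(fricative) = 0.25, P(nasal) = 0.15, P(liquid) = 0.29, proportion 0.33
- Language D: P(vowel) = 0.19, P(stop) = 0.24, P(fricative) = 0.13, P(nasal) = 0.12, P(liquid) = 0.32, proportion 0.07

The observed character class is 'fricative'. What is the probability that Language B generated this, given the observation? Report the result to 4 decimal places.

0.3922

The responsibility of component k is P(Z=k) f_k(x) divided by Σ_j P(Z=j) f_j(x).
Evaluate each component's likelihood at the observed value:
  p_A = 0.06
  p_B = 0.19
  p_C = 0.25
  p_D = 0.13
Weight by the priors:
  P(Z=A)·p_A = 0.24 × 0.06 = 0.0144
  P(Z=B)·p_B = 0.36 × 0.19 = 0.0684
  P(Z=C)·p_C = 0.33 × 0.25 = 0.0825
  P(Z=D)·p_D = 0.07 × 0.13 = 0.0091
Normaliser: 0.0144 + 0.0684 + 0.0825 + 0.0091 = 0.1744
So the posterior for Language B is 0.0684 / 0.1744 ≈ 0.3922.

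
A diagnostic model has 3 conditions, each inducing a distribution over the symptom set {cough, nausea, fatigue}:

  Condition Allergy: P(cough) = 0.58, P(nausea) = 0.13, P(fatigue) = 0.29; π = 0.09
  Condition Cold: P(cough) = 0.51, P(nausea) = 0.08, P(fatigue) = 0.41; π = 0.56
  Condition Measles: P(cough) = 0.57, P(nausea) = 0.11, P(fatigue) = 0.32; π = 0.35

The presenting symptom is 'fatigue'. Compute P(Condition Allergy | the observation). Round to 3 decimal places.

P(component k | x) = π_k·f_k(x) / marginal(x), where marginal(x) = Σ_j π_j·f_j(x).
Categorical probabilities:
  f_Allergy = 0.29
  f_Cold = 0.41
  f_Measles = 0.32
Prior × likelihood for each component:
  π_Allergy·f_Allergy = 0.09 × 0.29 = 0.0261
  π_Cold·f_Cold = 0.56 × 0.41 = 0.2296
  π_Measles·f_Measles = 0.35 × 0.32 = 0.112
Marginal: 0.0261 + 0.2296 + 0.112 = 0.3677
So the posterior for Condition Allergy is 0.0261 / 0.3677 ≈ 0.071.

0.071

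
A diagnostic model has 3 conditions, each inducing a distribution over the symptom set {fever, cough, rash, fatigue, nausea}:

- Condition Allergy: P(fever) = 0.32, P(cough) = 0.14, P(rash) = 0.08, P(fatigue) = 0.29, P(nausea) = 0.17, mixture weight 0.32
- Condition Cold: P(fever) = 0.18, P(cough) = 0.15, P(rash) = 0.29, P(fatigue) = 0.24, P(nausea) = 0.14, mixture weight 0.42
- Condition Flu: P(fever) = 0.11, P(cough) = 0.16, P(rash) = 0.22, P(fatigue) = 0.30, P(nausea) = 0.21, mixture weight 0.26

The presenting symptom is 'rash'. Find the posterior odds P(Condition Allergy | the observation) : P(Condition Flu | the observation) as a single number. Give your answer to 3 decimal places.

0.448

Posterior odds = (P(Z=i) f_i(x)) / (P(Z=j) f_j(x)); the normalising sum cancels.
Categorical probabilities:
  f_Allergy = P(rash | comp) = 0.08
  f_Cold = P(rash | comp) = 0.29
  f_Flu = P(rash | comp) = 0.22
0.0256 / 0.0572 ≈ 0.448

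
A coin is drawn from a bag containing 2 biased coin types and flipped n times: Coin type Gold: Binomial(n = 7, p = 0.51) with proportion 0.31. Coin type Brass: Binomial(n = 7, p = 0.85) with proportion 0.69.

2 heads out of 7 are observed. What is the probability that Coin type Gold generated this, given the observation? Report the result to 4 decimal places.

Posterior ∝ prior × likelihood, so P(k | x) ∝ π_k f_k(x); normalise over all components.
Component likelihoods at x = 2 heads out of 7:
  L_Gold = C(7,2)·0.51^2·0.49^5 = 21·0.2601·0.0282475 = 0.154291
  L_Brass = C(7,2)·0.85^2·0.15^5 = 21·0.7225·7.59375e-05 = 0.00115216
Weight by the priors:
  π_Gold·L_Gold = 0.31 × 0.154291 = 0.0478301
  π_Brass·L_Brass = 0.69 × 0.00115216 = 0.000794992
Marginal: 0.0478301 + 0.000794992 = 0.0486251
P(Coin type Gold | 2 heads out of 7) = 0.0478301 / 0.0486251 ≈ 0.9837

0.9837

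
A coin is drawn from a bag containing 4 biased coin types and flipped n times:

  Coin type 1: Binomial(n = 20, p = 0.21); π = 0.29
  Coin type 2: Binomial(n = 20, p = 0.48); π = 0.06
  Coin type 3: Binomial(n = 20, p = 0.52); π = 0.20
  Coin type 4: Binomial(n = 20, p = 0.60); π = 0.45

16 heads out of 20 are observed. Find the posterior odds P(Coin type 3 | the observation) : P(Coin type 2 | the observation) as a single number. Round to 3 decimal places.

Posterior odds = (π_i f_i(x)) / (π_j f_j(x)); the normalising sum cancels.
Binomial probabilities:
  f_1 = 2.69967e-08
  f_2 = 0.00281298
  f_3 = 0.00735042
  f_4 = 0.0349908
Odds = (0.20/0.06) × (0.00735042/0.00281298) = 3.33333 × 2.61304 ≈ 8.710

8.710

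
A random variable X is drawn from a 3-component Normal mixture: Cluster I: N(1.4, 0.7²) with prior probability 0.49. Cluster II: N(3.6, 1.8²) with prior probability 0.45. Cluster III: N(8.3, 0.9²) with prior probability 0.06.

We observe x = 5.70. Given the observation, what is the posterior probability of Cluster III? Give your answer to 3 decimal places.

0.008

By Bayes' theorem, P(k | x) = π_k f_k(x) / Σ_j π_j f_j(x).
Normal densities:
  f_I = (1/(0.7·√(2π)))·exp(−(5.70−1.4)²/(2·0.7²)) = 0.569918·exp(-18.86735) = 3.64609e-09
  f_II = (1/(1.8·√(2π)))·exp(−(5.70−3.6)²/(2·1.8²)) = 0.221635·exp(-0.68056) = 0.112221
  f_III = (1/(0.9·√(2π)))·exp(−(5.70−8.3)²/(2·0.9²)) = 0.443269·exp(-4.17284) = 0.00683009
Unnormalised posteriors:
  π_I·f_I = 0.49 × 3.64609e-09 = 1.78658e-09
  π_II·f_II = 0.45 × 0.112221 = 0.0504997
  π_III·f_III = 0.06 × 0.00683009 = 0.000409805
Normaliser: 1.78658e-09 + 0.0504997 + 0.000409805 = 0.0509095
P(Cluster III | 5.70) ≈ 0.008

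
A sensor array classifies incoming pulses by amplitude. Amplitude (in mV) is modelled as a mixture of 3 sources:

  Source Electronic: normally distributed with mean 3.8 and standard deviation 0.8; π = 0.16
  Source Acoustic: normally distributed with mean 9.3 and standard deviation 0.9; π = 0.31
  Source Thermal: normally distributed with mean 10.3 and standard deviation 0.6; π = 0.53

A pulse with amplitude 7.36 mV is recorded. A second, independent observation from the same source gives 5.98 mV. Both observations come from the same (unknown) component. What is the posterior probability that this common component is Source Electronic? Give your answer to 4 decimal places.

0.0073

By Bayes' theorem, P(k | x) = P(Z=k) f_k(x) / Σ_j P(Z=j) f_j(x).
Since both observations come from the same component, the likelihood for component k is f_k(x₁)·f_k(x₂).
  f_Electronic = [2.49897e-05] × [0.0121721] = 3.04178e-07
  f_Acoustic = [0.0434221] × [0.000491756] = 2.1353e-05
  f_Thermal = [4.06493e-06] × [3.67998e-12] = 1.49589e-17
Multiply by the mixture weights:
  P(Z=Electronic)·f_Electronic = 0.16 × 3.04178e-07 = 4.86685e-08
  P(Z=Acoustic)·f_Acoustic = 0.31 × 2.1353e-05 = 6.61944e-06
  P(Z=Thermal)·f_Thermal = 0.53 × 1.49589e-17 = 7.92821e-18
Evidence: 4.86685e-08 + 6.61944e-06 + 7.92821e-18 = 6.66811e-06
Responsibility of Source Electronic: 4.86685e-08 / 6.66811e-06 ≈ 0.0073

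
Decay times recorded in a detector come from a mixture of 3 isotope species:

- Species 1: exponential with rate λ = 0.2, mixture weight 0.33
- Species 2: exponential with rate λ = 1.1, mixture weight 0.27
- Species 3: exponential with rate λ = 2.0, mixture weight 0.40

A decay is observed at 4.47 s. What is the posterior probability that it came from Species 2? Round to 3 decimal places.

Apply Bayes' rule: the posterior for each component is proportional to its prior times its likelihood at x.
Exponential densities:
  L_1 = 0.0818033
  L_2 = 0.00805317
  L_3 = 0.000262082
Multiply by the mixture weights:
  w_1·L_1 = 0.33 × 0.0818033 = 0.0269951
  w_2·L_2 = 0.27 × 0.00805317 = 0.00217436
  w_3·L_3 = 0.40 × 0.000262082 = 0.000104833
Evidence: 0.0269951 + 0.00217436 + 0.000104833 = 0.0292743
So the posterior for Species 2 is 0.00217436 / 0.0292743 ≈ 0.074.

0.074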